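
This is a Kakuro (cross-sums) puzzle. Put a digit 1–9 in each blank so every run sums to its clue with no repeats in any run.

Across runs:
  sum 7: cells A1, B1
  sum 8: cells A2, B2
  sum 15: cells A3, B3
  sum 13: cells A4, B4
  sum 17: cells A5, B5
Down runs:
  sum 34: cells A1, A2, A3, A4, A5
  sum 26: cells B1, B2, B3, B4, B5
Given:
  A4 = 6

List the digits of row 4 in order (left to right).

17 in 2 cells must be {8,9}; 34 in 5 cells must be {4,6,7,8,9}.
Given what's placed, A1 must be 4 to fit the 7 across and 34 down.
B1 = 7 − 4 = 3 completes the 7 across.
Given what's placed, A2 must be 7 to fit the 8 across and 34 down.
B2 = 8 − 7 = 1 completes the 8 across.
B4 = 13 − 6 = 7 completes the 13 across.

6 7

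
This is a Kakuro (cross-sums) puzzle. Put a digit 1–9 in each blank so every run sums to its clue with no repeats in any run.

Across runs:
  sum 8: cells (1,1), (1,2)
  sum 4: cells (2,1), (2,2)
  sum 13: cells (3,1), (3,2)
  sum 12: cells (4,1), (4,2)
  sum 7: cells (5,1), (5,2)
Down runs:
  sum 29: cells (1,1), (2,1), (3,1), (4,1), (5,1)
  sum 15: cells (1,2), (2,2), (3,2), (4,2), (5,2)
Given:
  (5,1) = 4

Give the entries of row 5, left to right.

4 3

4 in 2 cells must be {1,3}; 15 in 5 cells must be {1,2,3,4,5}.
(5,2) = 7 − 4 = 3 completes the 7 across.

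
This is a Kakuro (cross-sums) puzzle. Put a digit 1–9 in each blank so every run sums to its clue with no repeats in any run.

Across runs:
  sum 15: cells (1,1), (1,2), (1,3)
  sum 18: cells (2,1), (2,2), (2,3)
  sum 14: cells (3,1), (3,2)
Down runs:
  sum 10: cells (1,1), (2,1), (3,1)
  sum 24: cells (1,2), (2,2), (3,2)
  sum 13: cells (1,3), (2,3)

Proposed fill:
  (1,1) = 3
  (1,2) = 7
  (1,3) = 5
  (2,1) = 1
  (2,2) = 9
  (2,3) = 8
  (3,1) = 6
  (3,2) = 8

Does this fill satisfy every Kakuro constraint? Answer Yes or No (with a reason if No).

Yes

Across: 3+7+5=15; 1+9+8=18; 6+8=14. Down: 3+1+6=10; 7+9+8=24; 5+8=13. No digit repeats within any run.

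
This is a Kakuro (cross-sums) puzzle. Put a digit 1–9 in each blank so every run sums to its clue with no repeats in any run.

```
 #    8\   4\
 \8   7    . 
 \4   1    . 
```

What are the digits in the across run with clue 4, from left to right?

4 in 2 cells must be {1,3}.
R1C2 = 8 − 7 = 1 completes the 8 across.
R2C2 = 4 − 1 = 3 completes the 4 across.

1 3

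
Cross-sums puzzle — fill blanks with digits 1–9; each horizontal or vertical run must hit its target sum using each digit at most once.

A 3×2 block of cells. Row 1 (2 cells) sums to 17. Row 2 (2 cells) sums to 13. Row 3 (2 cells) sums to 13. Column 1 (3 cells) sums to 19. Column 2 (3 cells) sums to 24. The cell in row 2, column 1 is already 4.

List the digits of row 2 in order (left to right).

17 in 2 cells must be {8,9}; 24 in 3 cells must be {7,8,9}.
(2,2) = 13 − 4 = 9 completes the 13 across.
Given what's placed, (1,2) must be 8 to fit the 17 across and 24 down.
(3,2) = 24 − 17 = 7 completes the 24 down.
(1,1) = 17 − 8 = 9 completes the 17 across.
(3,1) = 13 − 7 = 6 completes the 13 across.

4 9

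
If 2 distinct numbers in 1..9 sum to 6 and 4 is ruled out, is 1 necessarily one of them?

The only way to make 6 from 2 distinct digits under that restriction is {1,5}, which contains 1.

Yes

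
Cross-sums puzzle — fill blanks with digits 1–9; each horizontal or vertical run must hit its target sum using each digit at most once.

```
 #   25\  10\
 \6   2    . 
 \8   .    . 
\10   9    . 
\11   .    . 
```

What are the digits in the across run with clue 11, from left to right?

10 in 4 cells must be {1,2,3,4}.
R1C2 = 6 − 2 = 4 completes the 6 across.
R2C1 = 6: the only remaining digit allowed by both the 8 across and the 25 down.
R2C2 = 8 − 6 = 2 completes the 8 across.
R3C2 = 10 − 9 = 1 completes the 10 across.
R4C1 = 25 − 17 = 8 completes the 25 down.
R4C2 = 11 − 8 = 3 completes the 11 across.

8 3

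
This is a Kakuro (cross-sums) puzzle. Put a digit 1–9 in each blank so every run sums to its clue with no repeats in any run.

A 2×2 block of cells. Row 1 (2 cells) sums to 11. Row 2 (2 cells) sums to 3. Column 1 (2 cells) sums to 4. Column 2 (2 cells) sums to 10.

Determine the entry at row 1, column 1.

3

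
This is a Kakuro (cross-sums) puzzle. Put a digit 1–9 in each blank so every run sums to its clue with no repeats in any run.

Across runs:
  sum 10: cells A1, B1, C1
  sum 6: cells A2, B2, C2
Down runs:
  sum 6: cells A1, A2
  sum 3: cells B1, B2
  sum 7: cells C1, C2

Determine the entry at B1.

6 in 3 cells must be {1,2,3}; 3 in 2 cells must be {1,2}.
Nothing is forced directly, so branch on B1, whose candidates are 1 or 2. If B1 = 2: that forces B2 = 1, A2 = 2, C2 = 3, after which A1 would have to be in {1,3,5,7} for the 10 across but in {4} for the 6 down — contradiction. So B1 = 1.
B2 = 3 − 1 = 2 completes the 3 down.
Given what's placed, A2 must be 1 to fit the 6 across and 6 down.
C2 = 6 − 3 = 3 completes the 6 across.
A1 = 6 − 1 = 5 completes the 6 down.
C1 = 10 − 6 = 4 completes the 10 across.

1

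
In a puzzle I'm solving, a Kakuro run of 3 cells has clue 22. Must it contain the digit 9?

Every partition of 22 into 3 distinct digits includes 9: {5,8,9}, {6,7,9}.

Yes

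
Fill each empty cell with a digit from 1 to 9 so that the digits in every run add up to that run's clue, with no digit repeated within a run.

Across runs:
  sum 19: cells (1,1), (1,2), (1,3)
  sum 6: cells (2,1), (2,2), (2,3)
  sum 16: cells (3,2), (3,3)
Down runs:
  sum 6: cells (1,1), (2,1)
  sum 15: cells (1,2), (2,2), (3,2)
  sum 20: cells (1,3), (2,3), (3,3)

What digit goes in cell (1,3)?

8

6 in 3 cells must be {1,2,3}; 16 in 2 cells must be {7,9}.
Only 3 fits (2,3) under both its across sum 6 and down sum 20.
Given what's placed, (3,3) must be 9 to fit the 16 across and 20 down.
(1,3) = 20 − 12 = 8 completes the 20 down.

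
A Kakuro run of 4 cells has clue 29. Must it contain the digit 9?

Yes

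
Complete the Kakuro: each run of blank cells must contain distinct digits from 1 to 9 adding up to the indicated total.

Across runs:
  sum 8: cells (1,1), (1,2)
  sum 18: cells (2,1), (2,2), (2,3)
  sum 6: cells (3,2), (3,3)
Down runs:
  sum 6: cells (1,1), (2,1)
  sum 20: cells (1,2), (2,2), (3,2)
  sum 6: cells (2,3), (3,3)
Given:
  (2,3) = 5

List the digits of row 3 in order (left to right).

Given what's placed, (2,1) must be 4 to fit the 18 across and 6 down.
(2,2) = 18 − 9 = 9 completes the 18 across.
(3,3) = 6 − 5 = 1 completes the 6 down.
(1,1) = 6 − 4 = 2 completes the 6 down.
(1,2) = 8 − 2 = 6 completes the 8 across.
(3,2) = 6 − 1 = 5 completes the 6 across.

5 1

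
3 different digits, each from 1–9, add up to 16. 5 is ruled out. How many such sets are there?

5

3 distinct digits from 1–9 sum between 6 and 24.
Dropping sets that contain 5.
Enumerating: {1,6,9}, {1,7,8}, {2,6,8}, {3,4,9}, {3,6,7}.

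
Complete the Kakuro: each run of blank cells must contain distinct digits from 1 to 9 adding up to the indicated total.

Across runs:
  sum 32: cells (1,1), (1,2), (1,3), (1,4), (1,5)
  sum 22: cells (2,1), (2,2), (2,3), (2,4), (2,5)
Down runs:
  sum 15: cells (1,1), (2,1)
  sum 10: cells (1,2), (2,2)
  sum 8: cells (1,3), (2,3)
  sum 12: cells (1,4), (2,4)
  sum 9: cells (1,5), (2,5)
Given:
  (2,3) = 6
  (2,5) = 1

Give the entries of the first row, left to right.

7, 6, 2, 9, 8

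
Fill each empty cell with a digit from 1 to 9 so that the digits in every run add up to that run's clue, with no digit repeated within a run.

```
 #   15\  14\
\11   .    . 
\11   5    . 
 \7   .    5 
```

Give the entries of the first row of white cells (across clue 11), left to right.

R2C2 = 11 − 5 = 6 completes the 11 across.
R3C1 = 7 − 5 = 2 completes the 7 across.
R1C1 = 15 − 7 = 8 completes the 15 down.
R1C2 = 11 − 8 = 3 completes the 11 across.

8, 3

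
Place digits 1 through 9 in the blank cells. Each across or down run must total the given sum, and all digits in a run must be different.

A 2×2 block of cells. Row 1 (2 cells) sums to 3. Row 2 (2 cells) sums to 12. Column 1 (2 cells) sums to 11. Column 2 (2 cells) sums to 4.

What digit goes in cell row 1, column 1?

2

3 in 2 cells must be {1,2}; 4 in 2 cells must be {1,3}.
The 3 across and the 11 down share only 2, so (1,1) = 2.
(1,2) = 3 − 2 = 1 completes the 3 across.
(2,1) = 11 − 2 = 9 completes the 11 down.
(2,2) = 12 − 9 = 3 completes the 12 across.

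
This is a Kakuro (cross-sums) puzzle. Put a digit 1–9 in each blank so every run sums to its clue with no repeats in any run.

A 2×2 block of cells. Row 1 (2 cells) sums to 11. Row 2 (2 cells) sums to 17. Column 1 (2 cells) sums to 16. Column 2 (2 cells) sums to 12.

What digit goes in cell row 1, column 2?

4

17 in 2 cells must be {8,9}; 16 in 2 cells must be {7,9}.
The 17 across and the 16 down share only 9, so (2,1) = 9.
(2,2) = 17 − 9 = 8 completes the 17 across.
(1,1) = 16 − 9 = 7 completes the 16 down.
(1,2) = 11 − 7 = 4 completes the 11 across.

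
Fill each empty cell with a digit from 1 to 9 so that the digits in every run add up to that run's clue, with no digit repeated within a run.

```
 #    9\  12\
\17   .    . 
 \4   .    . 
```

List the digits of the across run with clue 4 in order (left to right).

17 in 2 cells must be {8,9}; 4 in 2 cells must be {1,3}.
The 17 across and the 9 down share only 8, so R1C1 = 8.
R1C2 = 17 − 8 = 9 completes the 17 across.
R2C1 = 9 − 8 = 1 completes the 9 down.
R2C2 = 4 − 1 = 3 completes the 4 across.

1, 3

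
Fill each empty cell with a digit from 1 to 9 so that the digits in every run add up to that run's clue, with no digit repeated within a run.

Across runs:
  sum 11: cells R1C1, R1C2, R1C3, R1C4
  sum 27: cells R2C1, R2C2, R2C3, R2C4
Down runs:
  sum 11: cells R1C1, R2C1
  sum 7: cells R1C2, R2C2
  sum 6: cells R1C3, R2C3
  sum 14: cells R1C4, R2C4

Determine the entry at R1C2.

1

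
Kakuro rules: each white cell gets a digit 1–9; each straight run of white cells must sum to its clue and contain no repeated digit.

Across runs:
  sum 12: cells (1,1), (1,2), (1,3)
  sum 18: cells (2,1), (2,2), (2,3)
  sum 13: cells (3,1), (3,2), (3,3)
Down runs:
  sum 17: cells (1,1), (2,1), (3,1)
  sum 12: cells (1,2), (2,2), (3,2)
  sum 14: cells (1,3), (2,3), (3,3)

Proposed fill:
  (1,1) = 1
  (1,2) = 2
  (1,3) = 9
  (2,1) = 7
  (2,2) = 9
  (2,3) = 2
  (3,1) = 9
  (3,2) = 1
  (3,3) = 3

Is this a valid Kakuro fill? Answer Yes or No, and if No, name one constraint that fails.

Across: 1+2+9=12; 7+9+2=18; 9+1+3=13. Down: 1+7+9=17; 2+9+1=12; 9+2+3=14. No digit repeats within any run.

Yes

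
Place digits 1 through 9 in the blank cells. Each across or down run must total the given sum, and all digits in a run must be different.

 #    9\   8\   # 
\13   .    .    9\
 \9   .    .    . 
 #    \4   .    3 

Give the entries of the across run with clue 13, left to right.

8 5

4 in 2 cells must be {1,3}.
R2C3 = 9 − 3 = 6 completes the 9 down.
R3C2 = 4 − 3 = 1 completes the 4 across.
R2C2 = 2: the only remaining digit allowed by both the 9 across and the 8 down.
R1C2 = 8 − 3 = 5 completes the 8 down.
R2C1 = 9 − 8 = 1 completes the 9 across.
R1C1 = 13 − 5 = 8 completes the 13 across.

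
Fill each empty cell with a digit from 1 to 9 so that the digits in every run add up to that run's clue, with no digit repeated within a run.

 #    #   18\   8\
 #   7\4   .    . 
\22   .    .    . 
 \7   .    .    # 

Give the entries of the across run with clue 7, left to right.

1 6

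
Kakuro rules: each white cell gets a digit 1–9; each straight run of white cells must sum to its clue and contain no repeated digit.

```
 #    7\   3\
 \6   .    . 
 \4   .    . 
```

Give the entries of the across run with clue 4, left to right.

3, 1

4 in 2 cells must be {1,3}; 3 in 2 cells must be {1,2}.
The 4 across and the 3 down share only 1, so R2C2 = 1.
R1C2 = 3 − 1 = 2 completes the 3 down.
R2C1 = 4 − 1 = 3 completes the 4 across.
R1C1 = 6 − 2 = 4 completes the 6 across.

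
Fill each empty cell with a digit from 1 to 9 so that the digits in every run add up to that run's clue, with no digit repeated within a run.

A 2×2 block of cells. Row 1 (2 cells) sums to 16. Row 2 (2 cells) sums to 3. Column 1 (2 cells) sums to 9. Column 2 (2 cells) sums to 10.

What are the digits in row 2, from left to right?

2, 1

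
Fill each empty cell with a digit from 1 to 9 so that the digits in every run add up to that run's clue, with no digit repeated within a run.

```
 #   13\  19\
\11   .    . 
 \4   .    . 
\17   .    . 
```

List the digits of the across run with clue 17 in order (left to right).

4 in 2 cells must be {1,3}; 17 in 2 cells must be {8,9}.
The 4 across and the 19 down share only 3, so R2C2 = 3.
Given what's placed, R3C2 must be 9 to fit the 17 across and 19 down.
R1C2 = 19 − 12 = 7 completes the 19 down.
R2C1 = 4 − 3 = 1 completes the 4 across.
R3C1 = 17 − 9 = 8 completes the 17 across.
R1C1 = 11 − 7 = 4 completes the 11 across.

8 9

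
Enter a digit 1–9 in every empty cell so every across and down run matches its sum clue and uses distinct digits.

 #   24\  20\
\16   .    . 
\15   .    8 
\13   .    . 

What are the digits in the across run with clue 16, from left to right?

16 in 2 cells must be {7,9}; 24 in 3 cells must be {7,8,9}.
R2C1 = 15 − 8 = 7 completes the 15 across.
R1C1 = 9: the only remaining digit allowed by both the 16 across and the 24 down.
R1C2 = 16 − 9 = 7 completes the 16 across.
R3C1 = 24 − 16 = 8 completes the 24 down.
R3C2 = 13 − 8 = 5 completes the 13 across.

9 7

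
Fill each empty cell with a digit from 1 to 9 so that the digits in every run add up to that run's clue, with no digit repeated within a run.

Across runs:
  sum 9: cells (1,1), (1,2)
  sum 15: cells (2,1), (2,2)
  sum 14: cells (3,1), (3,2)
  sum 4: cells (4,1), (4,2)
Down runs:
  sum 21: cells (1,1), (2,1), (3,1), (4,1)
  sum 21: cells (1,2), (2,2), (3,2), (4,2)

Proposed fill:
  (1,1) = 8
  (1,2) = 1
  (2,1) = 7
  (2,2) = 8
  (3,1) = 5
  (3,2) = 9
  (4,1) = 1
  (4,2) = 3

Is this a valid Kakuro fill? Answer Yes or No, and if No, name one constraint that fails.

Across: 8+1=9; 7+8=15; 5+9=14; 1+3=4. Down: 8+7+5+1=21; 1+8+9+3=21. No digit repeats within any run.

Yes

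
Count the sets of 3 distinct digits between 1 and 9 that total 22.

2

3 distinct digits from 1–9 sum between 6 and 24.
Enumerating: {5,8,9}, {6,7,9}.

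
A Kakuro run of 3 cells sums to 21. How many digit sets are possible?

3

3 distinct digits from 1–9 sum between 6 and 24.
Enumerating: {4,8,9}, {5,7,9}, {6,7,8}.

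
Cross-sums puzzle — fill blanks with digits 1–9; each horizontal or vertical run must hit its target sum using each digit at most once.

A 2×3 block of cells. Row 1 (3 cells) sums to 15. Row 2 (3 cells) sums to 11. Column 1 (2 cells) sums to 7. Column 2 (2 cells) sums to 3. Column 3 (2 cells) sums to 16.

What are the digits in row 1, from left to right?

4 2 9

3 in 2 cells must be {1,2}; 16 in 2 cells must be {7,9}.
The 11 across and the 16 down share only 7, so (2,3) = 7.
(1,3) = 16 − 7 = 9 completes the 16 down.
Given what's placed, (2,2) must be 1 to fit the 11 across and 3 down.
(1,2) = 3 − 1 = 2 completes the 3 down.
(2,1) = 11 − 8 = 3 completes the 11 across.
(1,1) = 15 − 11 = 4 completes the 15 across.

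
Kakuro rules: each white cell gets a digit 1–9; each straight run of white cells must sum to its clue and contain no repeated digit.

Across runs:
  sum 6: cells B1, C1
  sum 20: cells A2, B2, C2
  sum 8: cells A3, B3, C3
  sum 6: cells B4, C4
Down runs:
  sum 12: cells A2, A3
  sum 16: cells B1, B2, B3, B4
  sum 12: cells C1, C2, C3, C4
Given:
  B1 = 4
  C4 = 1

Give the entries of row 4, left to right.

5 1

C1 = 6 − 4 = 2 completes the 6 across.
B4 = 6 − 1 = 5 completes the 6 across.
B2 = 6: the only remaining digit allowed by both the 20 across and the 16 down.
Given what's placed, C2 must be 5 to fit the 20 across and 12 down.
B3 = 16 − 15 = 1 completes the 16 down.
C3 = 12 − 8 = 4 completes the 12 down.
A2 = 20 − 11 = 9 completes the 20 across.
A3 = 8 − 5 = 3 completes the 8 across.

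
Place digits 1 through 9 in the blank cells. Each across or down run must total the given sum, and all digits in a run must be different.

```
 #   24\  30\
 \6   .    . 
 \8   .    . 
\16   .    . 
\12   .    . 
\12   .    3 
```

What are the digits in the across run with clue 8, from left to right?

2 6

16 in 2 cells must be {7,9}.
R5C1 = 12 − 3 = 9 completes the 12 across.
Given what's placed, R3C1 must be 7 to fit the 16 across and 24 down.
R3C2 = 16 − 7 = 9 completes the 16 across.
No cell is forced outright now. R1C2 can only be 4 or 5 (the digits allowed by both its 6 across and its 30 down). If R1C2 = 4: that forces R1C1 = 2, R2C2 = 6, R4C1 = 5, after which R4C2 would have to be in {7} for the 12 across but in {8} for the 30 down — contradiction. So R1C2 = 5.
R1C1 = 6 − 5 = 1 completes the 6 across.
Given what's placed, R4C2 must be 7 to fit the 12 across and 30 down.
R2C2 = 30 − 24 = 6 completes the 30 down.
R4C1 = 12 − 7 = 5 completes the 12 across.
R2C1 = 8 − 6 = 2 completes the 8 across.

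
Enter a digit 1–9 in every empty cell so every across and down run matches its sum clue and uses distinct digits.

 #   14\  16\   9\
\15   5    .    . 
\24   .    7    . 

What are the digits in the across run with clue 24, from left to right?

9 7 8

24 in 3 cells must be {7,8,9}; 16 in 2 cells must be {7,9}.
R1C2 = 16 − 7 = 9 completes the 16 down.
R1C3 = 15 − 14 = 1 completes the 15 across.
R2C1 = 14 − 5 = 9 completes the 14 down.
R2C3 = 24 − 16 = 8 completes the 24 across.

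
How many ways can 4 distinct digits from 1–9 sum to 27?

3

4 distinct digits from 1–9 sum between 10 and 30.
Enumerating: {3,7,8,9}, {4,6,8,9}, {5,6,7,9}.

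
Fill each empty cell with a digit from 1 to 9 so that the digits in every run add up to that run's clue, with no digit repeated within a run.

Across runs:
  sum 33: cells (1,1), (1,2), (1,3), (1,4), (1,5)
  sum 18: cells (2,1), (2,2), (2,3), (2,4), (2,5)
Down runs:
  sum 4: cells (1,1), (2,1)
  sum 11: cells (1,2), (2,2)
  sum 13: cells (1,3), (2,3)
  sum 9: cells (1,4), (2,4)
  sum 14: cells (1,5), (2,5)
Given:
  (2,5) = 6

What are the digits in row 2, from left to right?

4 in 2 cells must be {1,3}.
Intersecting the 33 across with the 4 down forces (1,1) = 3.
(1,5) = 14 − 6 = 8 completes the 14 down.
(2,1) = 4 − 3 = 1 completes the 4 down.
No cell is forced outright now. (1,4) can only be 6 or 7 (the digits allowed by both its 33 across and its 9 down). If (1,4) = 6: then (2,4) would have to be in {2,4,5} for the 18 across but in {3} for the 9 down — contradiction. So (1,4) = 7.
(2,4) = 9 − 7 = 2 completes the 9 down.
Nothing is forced directly, so branch on (2,2), whose candidates are 4 or 5. If (2,2) = 4: then (1,2) would have to be in {6,9} for the 33 across but in {7} for the 11 down — contradiction. So (2,2) = 5.
(1,2) = 11 − 5 = 6 completes the 11 down.
(1,3) = 33 − 24 = 9 completes the 33 across.
(2,3) = 18 − 14 = 4 completes the 18 across.

1 5 4 2 6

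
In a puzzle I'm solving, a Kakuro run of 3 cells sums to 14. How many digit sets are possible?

3 distinct digits from 1–9 sum between 6 and 24.

8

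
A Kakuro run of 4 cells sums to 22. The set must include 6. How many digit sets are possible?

5

4 distinct digits from 1–9 sum between 10 and 30.
Keeping only sets containing 6.
Enumerating: {1,6,7,8}, {2,5,6,9}, {3,4,6,9}, {3,5,6,8}, {4,5,6,7}.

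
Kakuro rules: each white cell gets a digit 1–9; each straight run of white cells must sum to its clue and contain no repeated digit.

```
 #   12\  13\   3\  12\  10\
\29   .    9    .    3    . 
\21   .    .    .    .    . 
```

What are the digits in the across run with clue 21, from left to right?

5 4 1 9 2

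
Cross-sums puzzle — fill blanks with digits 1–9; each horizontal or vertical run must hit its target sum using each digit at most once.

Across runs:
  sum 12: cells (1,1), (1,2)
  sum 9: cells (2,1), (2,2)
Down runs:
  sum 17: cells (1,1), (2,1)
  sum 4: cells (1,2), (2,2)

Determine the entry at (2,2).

17 in 2 cells must be {8,9}; 4 in 2 cells must be {1,3}.
The 12 across and the 4 down share only 3, so (1,2) = 3.
The 9 across and the 17 down share only 8, so (2,1) = 8.
(2,2) = 9 − 8 = 1 completes the 9 across.
(1,1) = 12 − 3 = 9 completes the 12 across.

1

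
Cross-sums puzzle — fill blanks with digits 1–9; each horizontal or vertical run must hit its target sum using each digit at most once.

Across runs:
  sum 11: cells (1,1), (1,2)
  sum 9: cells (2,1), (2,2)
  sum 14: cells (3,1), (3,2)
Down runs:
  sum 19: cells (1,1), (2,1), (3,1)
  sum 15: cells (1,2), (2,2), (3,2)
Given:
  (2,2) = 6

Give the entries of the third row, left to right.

(2,1) = 9 − 6 = 3 completes the 9 across.
Given what's placed, (3,1) must be 9 to fit the 14 across and 19 down.
(3,2) = 14 − 9 = 5 completes the 14 across.
(1,1) = 19 − 12 = 7 completes the 19 down.
(1,2) = 11 − 7 = 4 completes the 11 across.

9, 5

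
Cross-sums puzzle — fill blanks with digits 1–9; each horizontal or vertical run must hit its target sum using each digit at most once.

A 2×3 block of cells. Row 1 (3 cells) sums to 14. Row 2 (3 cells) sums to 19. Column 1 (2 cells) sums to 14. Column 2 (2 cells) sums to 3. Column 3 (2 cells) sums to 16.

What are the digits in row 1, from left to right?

6, 1, 7

3 in 2 cells must be {1,2}; 16 in 2 cells must be {7,9}.
The 19 across and the 3 down share only 2, so (2,2) = 2.
Given what's placed, (2,3) must be 9 to fit the 19 across and 16 down.
(1,2) = 3 − 2 = 1 completes the 3 down.
(1,3) = 16 − 9 = 7 completes the 16 down.
(2,1) = 19 − 11 = 8 completes the 19 across.
(1,1) = 14 − 8 = 6 completes the 14 across.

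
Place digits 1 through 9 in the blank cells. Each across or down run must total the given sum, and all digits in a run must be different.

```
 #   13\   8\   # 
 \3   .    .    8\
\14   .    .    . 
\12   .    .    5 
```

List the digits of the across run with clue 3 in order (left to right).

2, 1

3 in 2 cells must be {1,2}.
R2C3 = 8 − 5 = 3 completes the 8 down.
No cell is forced outright now. R1C1 can only be 1 or 2 (the digits allowed by both its 3 across and its 13 down). If R1C1 = 1: that forces R1C2 = 2, R2C2 = 5, R3C2 = 1, after which R2C1 would have to be in {6} for the 14 across but in {3,4,5,7,8,9} for the 13 down — contradiction. So R1C1 = 2.
R1C2 = 3 − 2 = 1 completes the 3 across.
Nothing is forced directly, so branch on R3C2, whose candidates are 3 or 4. If R3C2 = 4: then R2C2 would have to be in {2,4,5,6,7,9} for the 14 across but in {3} for the 8 down — contradiction. So R3C2 = 3.
R2C2 = 8 − 4 = 4 completes the 8 down.
R3C1 = 12 − 8 = 4 completes the 12 across.
R2C1 = 14 − 7 = 7 completes the 14 across.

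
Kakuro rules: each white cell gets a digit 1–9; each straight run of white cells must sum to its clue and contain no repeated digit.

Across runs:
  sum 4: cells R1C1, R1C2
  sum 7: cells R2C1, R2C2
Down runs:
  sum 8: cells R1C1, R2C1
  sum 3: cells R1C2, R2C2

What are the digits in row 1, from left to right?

4 in 2 cells must be {1,3}; 3 in 2 cells must be {1,2}.
The 4 across and the 3 down share only 1, so R1C2 = 1.
R2C2 = 3 − 1 = 2 completes the 3 down.
R1C1 = 4 − 1 = 3 completes the 4 across.
R2C1 = 7 − 2 = 5 completes the 7 across.

3, 1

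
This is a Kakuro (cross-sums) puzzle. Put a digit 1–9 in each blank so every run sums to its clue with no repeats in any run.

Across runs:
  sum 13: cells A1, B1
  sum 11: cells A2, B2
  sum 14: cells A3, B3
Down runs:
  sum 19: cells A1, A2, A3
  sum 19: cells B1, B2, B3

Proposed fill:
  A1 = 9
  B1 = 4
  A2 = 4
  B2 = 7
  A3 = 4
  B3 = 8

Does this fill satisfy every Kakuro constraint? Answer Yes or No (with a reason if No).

No — the down run A1–A3 sums to 17, not 19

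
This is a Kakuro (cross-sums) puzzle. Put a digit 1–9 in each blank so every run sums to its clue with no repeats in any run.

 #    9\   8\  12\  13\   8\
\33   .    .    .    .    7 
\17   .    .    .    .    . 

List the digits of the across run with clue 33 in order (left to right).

3, 6, 9, 8, 7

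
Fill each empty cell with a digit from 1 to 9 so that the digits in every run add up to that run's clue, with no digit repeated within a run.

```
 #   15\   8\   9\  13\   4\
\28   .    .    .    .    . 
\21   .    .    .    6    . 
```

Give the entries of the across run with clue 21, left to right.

7 2 5 6 1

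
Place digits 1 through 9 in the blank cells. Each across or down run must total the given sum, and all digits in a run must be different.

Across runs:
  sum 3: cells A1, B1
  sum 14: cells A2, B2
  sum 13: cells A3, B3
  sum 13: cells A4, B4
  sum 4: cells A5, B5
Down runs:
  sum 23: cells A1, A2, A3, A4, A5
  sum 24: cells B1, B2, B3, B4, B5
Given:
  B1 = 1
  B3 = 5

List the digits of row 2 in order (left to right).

5, 9

3 in 2 cells must be {1,2}; 4 in 2 cells must be {1,3}.
A1 = 3 − 1 = 2 completes the 3 across.
A3 = 13 − 5 = 8 completes the 13 across.
B5 = 3: the only remaining digit allowed by both the 4 across and the 24 down.
A5 = 4 − 3 = 1 completes the 4 across.
No cell is forced outright now. A2 can only be 5 or 9 (the digits allowed by both its 14 across and its 23 down). If A2 = 9: then B2 would have to be in {5} for the 14 across but in {6,7,8,9} for the 24 down — contradiction. So A2 = 5.
B2 = 14 − 5 = 9 completes the 14 across.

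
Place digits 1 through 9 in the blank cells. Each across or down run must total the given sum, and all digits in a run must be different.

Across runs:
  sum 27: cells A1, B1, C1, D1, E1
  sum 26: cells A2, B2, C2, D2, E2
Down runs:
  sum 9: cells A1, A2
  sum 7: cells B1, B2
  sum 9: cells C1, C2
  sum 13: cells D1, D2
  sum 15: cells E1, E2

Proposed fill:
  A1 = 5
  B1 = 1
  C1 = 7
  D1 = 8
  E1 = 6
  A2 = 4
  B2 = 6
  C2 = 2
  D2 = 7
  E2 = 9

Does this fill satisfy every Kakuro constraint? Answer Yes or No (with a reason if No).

No — the across run A2–E2 sums to 28, not 26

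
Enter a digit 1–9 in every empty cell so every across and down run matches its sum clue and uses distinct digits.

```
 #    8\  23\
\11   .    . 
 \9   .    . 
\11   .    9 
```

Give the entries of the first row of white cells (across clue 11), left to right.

5, 6

23 in 3 cells must be {6,8,9}.
R3C1 = 11 − 9 = 2 completes the 11 across.
R1C1 = 5: the only remaining digit allowed by both the 11 across and the 8 down.
R1C2 = 11 − 5 = 6 completes the 11 across.
R2C1 = 8 − 7 = 1 completes the 8 down.
R2C2 = 9 − 1 = 8 completes the 9 across.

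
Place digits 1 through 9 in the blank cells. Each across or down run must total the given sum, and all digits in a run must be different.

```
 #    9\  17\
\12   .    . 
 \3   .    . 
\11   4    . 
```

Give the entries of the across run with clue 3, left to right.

3 in 2 cells must be {1,2}.
R1C1 = 3: the only remaining digit allowed by both the 12 across and the 9 down.
R1C2 = 12 − 3 = 9 completes the 12 across.
R2C1 = 9 − 7 = 2 completes the 9 down.
R2C2 = 3 − 2 = 1 completes the 3 across.
R3C2 = 11 − 4 = 7 completes the 11 across.

2, 1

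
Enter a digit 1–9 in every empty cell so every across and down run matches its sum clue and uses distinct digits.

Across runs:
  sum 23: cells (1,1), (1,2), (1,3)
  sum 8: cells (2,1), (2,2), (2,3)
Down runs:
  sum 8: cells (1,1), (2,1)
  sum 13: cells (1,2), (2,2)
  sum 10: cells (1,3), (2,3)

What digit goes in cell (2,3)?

23 in 3 cells must be {6,8,9}.
The 23 across and the 8 down share only 6, so (1,1) = 6.
(2,1) = 8 − 6 = 2 completes the 8 down.
Given what's placed, (2,2) must be 5 to fit the 8 across and 13 down.
(2,3) = 8 − 7 = 1 completes the 8 across.
(1,2) = 13 − 5 = 8 completes the 13 down.
(1,3) = 23 − 14 = 9 completes the 23 across.

1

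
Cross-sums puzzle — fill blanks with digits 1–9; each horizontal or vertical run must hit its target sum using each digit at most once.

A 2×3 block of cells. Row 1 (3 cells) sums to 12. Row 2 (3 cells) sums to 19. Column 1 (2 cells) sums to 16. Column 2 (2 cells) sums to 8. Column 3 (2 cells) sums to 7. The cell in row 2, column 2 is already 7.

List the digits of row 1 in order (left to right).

16 in 2 cells must be {7,9}.
(1,2) = 8 − 7 = 1 completes the 8 down.
(2,1) = 9: the only remaining digit allowed by both the 19 across and the 16 down.
(2,3) = 19 − 16 = 3 completes the 19 across.
(1,1) = 16 − 9 = 7 completes the 16 down.
(1,3) = 12 − 8 = 4 completes the 12 across.

7 1 4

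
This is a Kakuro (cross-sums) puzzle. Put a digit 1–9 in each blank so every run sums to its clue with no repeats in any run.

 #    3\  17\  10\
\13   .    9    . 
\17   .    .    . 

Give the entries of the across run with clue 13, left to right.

1, 9, 3

3 in 2 cells must be {1,2}; 17 in 2 cells must be {8,9}.
Given what's placed, R1C1 must be 1 to fit the 13 across and 3 down.
R1C3 = 13 − 10 = 3 completes the 13 across.
R2C1 = 3 − 1 = 2 completes the 3 down.
R2C2 = 17 − 9 = 8 completes the 17 down.
R2C3 = 17 − 10 = 7 completes the 17 across.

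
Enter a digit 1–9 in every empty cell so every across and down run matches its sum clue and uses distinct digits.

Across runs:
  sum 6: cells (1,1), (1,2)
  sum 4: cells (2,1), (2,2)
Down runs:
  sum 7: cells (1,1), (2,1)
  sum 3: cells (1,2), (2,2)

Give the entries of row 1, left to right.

4 2

4 in 2 cells must be {1,3}; 3 in 2 cells must be {1,2}.
The 4 across and the 3 down share only 1, so (2,2) = 1.
(1,2) = 3 − 1 = 2 completes the 3 down.
(2,1) = 4 − 1 = 3 completes the 4 across.
(1,1) = 6 − 2 = 4 completes the 6 across.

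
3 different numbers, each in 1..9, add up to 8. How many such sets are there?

2

3 distinct digits from 1–9 sum between 6 and 24.
Enumerating: {1,2,5}, {1,3,4}.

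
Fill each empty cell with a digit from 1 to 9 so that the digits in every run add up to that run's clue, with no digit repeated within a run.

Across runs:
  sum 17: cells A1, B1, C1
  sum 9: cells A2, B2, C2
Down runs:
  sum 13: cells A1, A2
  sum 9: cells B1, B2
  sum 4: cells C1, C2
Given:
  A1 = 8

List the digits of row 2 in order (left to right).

4 in 2 cells must be {1,3}.
C1 = 3: the only remaining digit allowed by both the 17 across and the 4 down.
A2 = 13 − 8 = 5 completes the 13 down.
C2 = 4 − 3 = 1 completes the 4 down.
B1 = 17 − 11 = 6 completes the 17 across.
B2 = 9 − 6 = 3 completes the 9 across.

5 3 1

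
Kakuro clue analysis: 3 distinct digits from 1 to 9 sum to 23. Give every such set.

3 distinct digits from 1–9 sum between 6 and 24.
Only one set works: {6,8,9}.

{6,8,9}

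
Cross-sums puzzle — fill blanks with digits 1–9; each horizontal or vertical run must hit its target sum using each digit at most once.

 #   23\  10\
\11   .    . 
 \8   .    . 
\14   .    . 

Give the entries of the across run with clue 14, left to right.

9 5

23 in 3 cells must be {6,8,9}.
The 8 across and the 23 down share only 6, so R2C1 = 6.
R2C2 = 8 − 6 = 2 completes the 8 across.
Given what's placed, R3C2 must be 5 to fit the 14 across and 10 down.
R1C2 = 10 − 7 = 3 completes the 10 down.
R3C1 = 14 − 5 = 9 completes the 14 across.
R1C1 = 11 − 3 = 8 completes the 11 across.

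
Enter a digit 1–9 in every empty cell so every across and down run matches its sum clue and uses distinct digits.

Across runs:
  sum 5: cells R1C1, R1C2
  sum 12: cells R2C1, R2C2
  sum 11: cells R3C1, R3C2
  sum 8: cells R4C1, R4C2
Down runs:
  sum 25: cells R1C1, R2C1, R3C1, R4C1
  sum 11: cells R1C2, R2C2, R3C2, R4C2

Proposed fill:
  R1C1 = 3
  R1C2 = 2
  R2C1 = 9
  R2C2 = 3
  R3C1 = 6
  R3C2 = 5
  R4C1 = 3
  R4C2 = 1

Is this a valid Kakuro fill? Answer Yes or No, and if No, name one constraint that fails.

No — the down run R1C1–R4C1 sums to 21, not 25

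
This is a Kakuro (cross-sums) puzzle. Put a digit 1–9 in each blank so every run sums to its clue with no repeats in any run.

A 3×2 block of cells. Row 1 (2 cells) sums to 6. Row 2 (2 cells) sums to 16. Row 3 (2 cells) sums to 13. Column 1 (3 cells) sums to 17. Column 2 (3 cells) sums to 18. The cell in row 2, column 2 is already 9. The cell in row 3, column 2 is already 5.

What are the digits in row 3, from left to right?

8 5

16 in 2 cells must be {7,9}.
(1,2) = 18 − 14 = 4 completes the 18 down.
(2,1) = 16 − 9 = 7 completes the 16 across.
(3,1) = 13 − 5 = 8 completes the 13 across.
(1,1) = 6 − 4 = 2 completes the 6 across.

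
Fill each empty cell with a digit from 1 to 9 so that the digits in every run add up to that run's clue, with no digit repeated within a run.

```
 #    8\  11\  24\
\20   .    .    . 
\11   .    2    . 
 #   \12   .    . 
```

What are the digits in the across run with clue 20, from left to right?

24 in 3 cells must be {7,8,9}.
Given what's placed, R2C3 must be 8 to fit the 11 across and 24 down.
R2C1 = 11 − 10 = 1 completes the 11 across.
R1C1 = 8 − 1 = 7 completes the 8 down.
Given what's placed, R1C3 must be 9 to fit the 20 across and 24 down.
R3C3 = 24 − 17 = 7 completes the 24 down.
R1C2 = 20 − 16 = 4 completes the 20 across.
R3C2 = 12 − 7 = 5 completes the 12 across.

7 4 9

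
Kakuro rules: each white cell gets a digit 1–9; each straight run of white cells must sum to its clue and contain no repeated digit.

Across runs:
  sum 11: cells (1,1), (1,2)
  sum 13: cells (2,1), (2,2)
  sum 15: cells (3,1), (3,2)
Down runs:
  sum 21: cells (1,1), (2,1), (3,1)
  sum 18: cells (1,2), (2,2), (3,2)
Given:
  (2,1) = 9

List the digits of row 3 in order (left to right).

(2,2) = 13 − 9 = 4 completes the 13 across.
Nothing is forced directly, so branch on (3,1), whose candidates are 7 or 8. If (3,1) = 8: that forces (1,1) = 4, after which (1,2) would have to be in {7} for the 11 across but in {5,6,8,9} for the 18 down — contradiction. So (3,1) = 7.
(1,1) = 21 − 16 = 5 completes the 21 down.
(1,2) = 11 − 5 = 6 completes the 11 across.
(3,2) = 15 − 7 = 8 completes the 15 across.

7, 8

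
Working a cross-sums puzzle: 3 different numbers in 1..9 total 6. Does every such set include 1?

The only way to make 6 from 3 distinct digits is {1,2,3}, which contains 1.

Yes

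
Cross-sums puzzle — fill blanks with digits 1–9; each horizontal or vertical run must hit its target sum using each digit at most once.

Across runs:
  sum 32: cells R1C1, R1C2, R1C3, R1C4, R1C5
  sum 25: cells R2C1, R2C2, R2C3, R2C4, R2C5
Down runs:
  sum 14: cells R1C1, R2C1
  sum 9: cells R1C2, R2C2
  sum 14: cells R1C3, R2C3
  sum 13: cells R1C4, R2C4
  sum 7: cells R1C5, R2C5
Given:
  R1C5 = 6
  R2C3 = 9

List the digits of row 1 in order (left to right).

R1C3 = 14 − 9 = 5 completes the 14 down.
R2C5 = 7 − 6 = 1 completes the 7 down.
No cell is forced outright now. R1C2 can only be 4 or 8 (the digits allowed by both its 32 across and its 9 down). If R1C2 = 8: that forces R1C1 = 9, R1C4 = 4, R2C1 = 5, after which R2C2 would have to be in {2,3,4,6,7,8} for the 25 across but in {1} for the 9 down — contradiction. So R1C2 = 4.
R2C2 = 9 − 4 = 5 completes the 9 down.
Nothing is forced directly, so branch on R2C1, whose candidates are 6 or 8. If R2C1 = 8: then R1C1 would have to be in {8,9} for the 32 across but in {6} for the 14 down — contradiction. So R2C1 = 6.
R1C1 = 14 − 6 = 8 completes the 14 down.
R1C4 = 32 − 23 = 9 completes the 32 across.
R2C4 = 25 − 21 = 4 completes the 25 across.

8 4 5 9 6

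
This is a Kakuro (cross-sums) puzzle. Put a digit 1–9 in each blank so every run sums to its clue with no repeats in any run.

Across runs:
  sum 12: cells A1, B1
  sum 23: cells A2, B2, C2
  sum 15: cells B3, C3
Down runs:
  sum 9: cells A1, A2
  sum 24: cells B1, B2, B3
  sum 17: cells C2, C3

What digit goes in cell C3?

8

23 in 3 cells must be {6,8,9}; 24 in 3 cells must be {7,8,9}; 17 in 2 cells must be {8,9}.
Nothing is forced directly, so branch on A2, whose candidates are 6 or 8. If A2 = 8: then A1 would have to be in {3,4,5,7,8,9} for the 12 across but in {1} for the 9 down — contradiction. So A2 = 6.
A1 = 9 − 6 = 3 completes the 9 down.
B1 = 12 − 3 = 9 completes the 12 across.
B2 = 8: the only remaining digit allowed by both the 23 across and the 24 down.
C2 = 23 − 14 = 9 completes the 23 across.
B3 = 24 − 17 = 7 completes the 24 down.
C3 = 15 − 7 = 8 completes the 15 across.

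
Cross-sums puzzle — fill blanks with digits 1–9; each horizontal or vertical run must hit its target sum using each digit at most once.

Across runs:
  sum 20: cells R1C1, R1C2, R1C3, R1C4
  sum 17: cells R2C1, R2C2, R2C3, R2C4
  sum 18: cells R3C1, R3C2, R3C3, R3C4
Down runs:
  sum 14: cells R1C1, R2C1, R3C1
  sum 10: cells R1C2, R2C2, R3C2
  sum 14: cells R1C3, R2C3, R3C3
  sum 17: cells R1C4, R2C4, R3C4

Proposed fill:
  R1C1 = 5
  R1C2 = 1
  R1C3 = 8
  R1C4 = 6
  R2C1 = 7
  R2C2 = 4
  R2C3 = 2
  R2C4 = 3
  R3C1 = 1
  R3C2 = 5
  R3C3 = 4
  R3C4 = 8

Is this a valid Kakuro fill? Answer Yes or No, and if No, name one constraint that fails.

No — the across run R2C1–R2C4 sums to 16, not 17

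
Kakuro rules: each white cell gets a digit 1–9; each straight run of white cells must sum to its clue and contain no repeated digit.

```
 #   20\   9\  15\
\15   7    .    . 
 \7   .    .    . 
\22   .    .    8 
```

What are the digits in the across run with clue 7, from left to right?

7 in 3 cells must be {1,2,4}.
R2C1 = 4: the only remaining digit allowed by both the 7 across and the 20 down.
R3C1 = 20 − 11 = 9 completes the 20 down.
R3C2 = 22 − 17 = 5 completes the 22 across.
R1C2 = 3: the only remaining digit allowed by both the 15 across and the 9 down.
R1C3 = 15 − 10 = 5 completes the 15 across.
R2C2 = 9 − 8 = 1 completes the 9 down.
R2C3 = 7 − 5 = 2 completes the 7 across.

4, 1, 2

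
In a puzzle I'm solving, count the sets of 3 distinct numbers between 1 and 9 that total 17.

7

3 distinct digits from 1–9 sum between 6 and 24.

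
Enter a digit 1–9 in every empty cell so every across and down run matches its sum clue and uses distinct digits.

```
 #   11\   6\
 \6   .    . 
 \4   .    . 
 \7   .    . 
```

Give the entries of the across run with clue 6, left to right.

4 in 2 cells must be {1,3}; 6 in 3 cells must be {1,2,3}.
Nothing is forced directly, so branch on R1C2, whose candidates are 1 or 2. If R1C2 = 1: that forces R1C1 = 5, after which R2C1 would have to be in {1,3} for the 4 across but in {2,4} for the 11 down — contradiction. So R1C2 = 2.
R1C1 = 6 − 2 = 4 completes the 6 across.
Given what's placed, R2C1 must be 1 to fit the 4 across and 11 down.
R2C2 = 4 − 1 = 3 completes the 4 across.
R3C1 = 11 − 5 = 6 completes the 11 down.
R3C2 = 7 − 6 = 1 completes the 7 across.

4 2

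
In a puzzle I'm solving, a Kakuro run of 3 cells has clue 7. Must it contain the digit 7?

The only way to make 7 from 3 distinct digits is {1,2,4}, which does not contain 7.

No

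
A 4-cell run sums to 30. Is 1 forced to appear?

The only way to make 30 from 4 distinct digits is {6,7,8,9}, which does not contain 1.

No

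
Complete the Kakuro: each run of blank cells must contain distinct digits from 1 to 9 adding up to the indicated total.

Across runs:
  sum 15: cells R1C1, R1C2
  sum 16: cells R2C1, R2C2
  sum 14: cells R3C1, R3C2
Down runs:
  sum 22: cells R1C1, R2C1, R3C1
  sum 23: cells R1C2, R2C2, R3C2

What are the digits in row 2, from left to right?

7 9

16 in 2 cells must be {7,9}; 23 in 3 cells must be {6,8,9}.
The 16 across and the 23 down share only 9, so R2C2 = 9.
R2C1 = 16 − 9 = 7 completes the 16 across.
Nothing is forced directly, so branch on R1C1, whose candidates are 6 or 9. If R1C1 = 6: then R1C2 would have to be in {9} for the 15 across but in {6,8} for the 23 down — contradiction. So R1C1 = 9.
R1C2 = 15 − 9 = 6 completes the 15 across.
R3C1 = 22 − 16 = 6 completes the 22 down.
R3C2 = 14 − 6 = 8 completes the 14 across.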